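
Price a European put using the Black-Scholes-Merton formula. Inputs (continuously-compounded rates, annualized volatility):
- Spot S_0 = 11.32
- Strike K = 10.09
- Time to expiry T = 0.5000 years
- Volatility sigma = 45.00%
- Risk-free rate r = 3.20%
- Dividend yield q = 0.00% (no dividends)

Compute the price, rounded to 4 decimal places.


Answer: Price = 0.7592

Derivation:
d1 = (ln(S/K) + (r - q + 0.5*sigma^2) * T) / (sigma * sqrt(T)) = 0.57087477
d2 = d1 - sigma * sqrt(T) = 0.25267672
exp(-rT) = 0.98412732; exp(-qT) = 1.00000000
P = K * exp(-rT) * N(-d2) - S_0 * exp(-qT) * N(-d1)
N(-d1) = 0.28404227; N(-d2) = 0.40025902
P = 10.0900 * 0.98412732 * 0.40025902 - 11.3200 * 1.00000000 * 0.28404227 = 0.7592


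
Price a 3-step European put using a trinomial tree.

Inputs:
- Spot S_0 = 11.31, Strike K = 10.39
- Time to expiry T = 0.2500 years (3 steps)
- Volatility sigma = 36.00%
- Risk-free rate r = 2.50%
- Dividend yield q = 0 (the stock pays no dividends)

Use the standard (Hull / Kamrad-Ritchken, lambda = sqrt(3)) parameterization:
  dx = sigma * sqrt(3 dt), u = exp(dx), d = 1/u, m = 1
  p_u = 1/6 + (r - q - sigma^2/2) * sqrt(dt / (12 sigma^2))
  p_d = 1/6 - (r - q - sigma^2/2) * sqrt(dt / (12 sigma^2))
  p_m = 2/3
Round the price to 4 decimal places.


dt = T/N = 0.083333; dx = sigma*sqrt(3*dt) = 0.180000
u = exp(dx) = 1.197217; d = 1/u = 0.835270
p_u = 0.157454, p_m = 0.666667, p_d = 0.175880
Discount per step: exp(-r*dt) = 0.997919
Stock lattice S(k, j) with j the centered position index:
  k=0: S(0,+0) = 11.3100
  k=1: S(1,-1) = 9.4469; S(1,+0) = 11.3100; S(1,+1) = 13.5405
  k=2: S(2,-2) = 7.8907; S(2,-1) = 9.4469; S(2,+0) = 11.3100; S(2,+1) = 13.5405; S(2,+2) = 16.2110
  k=3: S(3,-3) = 6.5909; S(3,-2) = 7.8907; S(3,-1) = 9.4469; S(3,+0) = 11.3100; S(3,+1) = 13.5405; S(3,+2) = 16.2110; S(3,+3) = 19.4080
Terminal payoffs V(N, j) = max(K - S_T, 0):
  V(3,-3) = 3.799117; V(3,-2) = 2.499281; V(3,-1) = 0.943094; V(3,+0) = 0.000000; V(3,+1) = 0.000000; V(3,+2) = 0.000000; V(3,+3) = 0.000000
Backward induction: V(k, j) = exp(-r*dt) * [p_u * V(k+1, j+1) + p_m * V(k+1, j) + p_d * V(k+1, j-1)]
  V(2,-2) = exp(-r*dt) * [p_u*0.943094 + p_m*2.499281 + p_d*3.799117] = 2.477701
  V(2,-1) = exp(-r*dt) * [p_u*0.000000 + p_m*0.943094 + p_d*2.499281] = 1.066079
  V(2,+0) = exp(-r*dt) * [p_u*0.000000 + p_m*0.000000 + p_d*0.943094] = 0.165526
  V(2,+1) = exp(-r*dt) * [p_u*0.000000 + p_m*0.000000 + p_d*0.000000] = 0.000000
  V(2,+2) = exp(-r*dt) * [p_u*0.000000 + p_m*0.000000 + p_d*0.000000] = 0.000000
  V(1,-1) = exp(-r*dt) * [p_u*0.165526 + p_m*1.066079 + p_d*2.477701] = 1.170118
  V(1,+0) = exp(-r*dt) * [p_u*0.000000 + p_m*0.165526 + p_d*1.066079] = 0.297232
  V(1,+1) = exp(-r*dt) * [p_u*0.000000 + p_m*0.000000 + p_d*0.165526] = 0.029052
  V(0,+0) = exp(-r*dt) * [p_u*0.029052 + p_m*0.297232 + p_d*1.170118] = 0.407679

Answer: Price = V(0,0) = 0.4077


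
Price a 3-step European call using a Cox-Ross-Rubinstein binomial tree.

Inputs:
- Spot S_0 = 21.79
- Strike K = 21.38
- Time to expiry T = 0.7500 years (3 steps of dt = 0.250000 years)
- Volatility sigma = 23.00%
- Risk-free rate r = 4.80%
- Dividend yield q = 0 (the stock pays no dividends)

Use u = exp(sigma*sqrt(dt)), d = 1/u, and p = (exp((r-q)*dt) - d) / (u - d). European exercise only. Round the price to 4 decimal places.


dt = T/N = 0.250000
u = exp(sigma*sqrt(dt)) = 1.121873; d = 1/u = 0.891366
p = (exp((r-q)*dt) - d) / (u - d) = 0.523654
Discount per step: exp(-r*dt) = 0.988072
Stock lattice S(k, i) with i counting down-moves:
  k=0: S(0,0) = 21.7900
  k=1: S(1,0) = 24.4456; S(1,1) = 19.4229
  k=2: S(2,0) = 27.4249; S(2,1) = 21.7900; S(2,2) = 17.3129
  k=3: S(3,0) = 30.7673; S(3,1) = 24.4456; S(3,2) = 19.4229; S(3,3) = 15.4321
Terminal payoffs V(N, i) = max(S_T - K, 0):
  V(3,0) = 9.387260; V(3,1) = 3.065622; V(3,2) = 0.000000; V(3,3) = 0.000000
Backward induction: V(k, i) = exp(-r*dt) * [p * V(k+1, i) + (1-p) * V(k+1, i+1)].
  V(2,0) = exp(-r*dt) * [p*9.387260 + (1-p)*3.065622] = 6.299921
  V(2,1) = exp(-r*dt) * [p*3.065622 + (1-p)*0.000000] = 1.586178
  V(2,2) = exp(-r*dt) * [p*0.000000 + (1-p)*0.000000] = 0.000000
  V(1,0) = exp(-r*dt) * [p*6.299921 + (1-p)*1.586178] = 4.006186
  V(1,1) = exp(-r*dt) * [p*1.586178 + (1-p)*0.000000] = 0.820701
  V(0,0) = exp(-r*dt) * [p*4.006186 + (1-p)*0.820701] = 2.459107

Answer: Price = V(0,0) = 2.4591


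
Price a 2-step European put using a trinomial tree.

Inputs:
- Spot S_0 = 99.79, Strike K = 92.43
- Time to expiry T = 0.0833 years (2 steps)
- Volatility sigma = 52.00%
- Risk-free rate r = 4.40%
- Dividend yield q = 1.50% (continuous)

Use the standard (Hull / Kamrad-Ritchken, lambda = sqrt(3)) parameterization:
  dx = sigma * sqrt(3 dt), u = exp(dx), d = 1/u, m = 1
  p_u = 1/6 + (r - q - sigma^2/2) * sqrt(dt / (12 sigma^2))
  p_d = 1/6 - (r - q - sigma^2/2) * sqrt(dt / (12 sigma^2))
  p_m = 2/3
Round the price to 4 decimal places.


Answer: Price = V(0,0) = 2.9729

Derivation:
dt = T/N = 0.041650; dx = sigma*sqrt(3*dt) = 0.183811
u = exp(dx) = 1.201789; d = 1/u = 0.832093
p_u = 0.154635, p_m = 0.666667, p_d = 0.178699
Discount per step: exp(-r*dt) = 0.998169
Stock lattice S(k, j) with j the centered position index:
  k=0: S(0,+0) = 99.7900
  k=1: S(1,-1) = 83.0346; S(1,+0) = 99.7900; S(1,+1) = 119.9265
  k=2: S(2,-2) = 69.0925; S(2,-1) = 83.0346; S(2,+0) = 99.7900; S(2,+1) = 119.9265; S(2,+2) = 144.1263
Terminal payoffs V(N, j) = max(K - S_T, 0):
  V(2,-2) = 23.337513; V(2,-1) = 9.395433; V(2,+0) = 0.000000; V(2,+1) = 0.000000; V(2,+2) = 0.000000
Backward induction: V(k, j) = exp(-r*dt) * [p_u * V(k+1, j+1) + p_m * V(k+1, j) + p_d * V(k+1, j-1)]
  V(1,-1) = exp(-r*dt) * [p_u*0.000000 + p_m*9.395433 + p_d*23.337513] = 10.414901
  V(1,+0) = exp(-r*dt) * [p_u*0.000000 + p_m*0.000000 + p_d*9.395433] = 1.675877
  V(1,+1) = exp(-r*dt) * [p_u*0.000000 + p_m*0.000000 + p_d*0.000000] = 0.000000
  V(0,+0) = exp(-r*dt) * [p_u*0.000000 + p_m*1.675877 + p_d*10.414901] = 2.972927


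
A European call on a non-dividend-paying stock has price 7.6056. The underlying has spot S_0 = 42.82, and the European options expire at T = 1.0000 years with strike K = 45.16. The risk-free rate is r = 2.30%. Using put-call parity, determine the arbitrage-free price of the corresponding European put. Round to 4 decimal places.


Put-call parity: C - P = S_0 * exp(-qT) - K * exp(-rT).
S_0 * exp(-qT) = 42.8200 * 1.00000000 = 42.82000000
K * exp(-rT) = 45.1600 * 0.97726248 = 44.13317377
P = C - S*exp(-qT) + K*exp(-rT)
P = 7.6056 - 42.82000000 + 44.13317377 = 8.9188

Answer: Put price = 8.9188


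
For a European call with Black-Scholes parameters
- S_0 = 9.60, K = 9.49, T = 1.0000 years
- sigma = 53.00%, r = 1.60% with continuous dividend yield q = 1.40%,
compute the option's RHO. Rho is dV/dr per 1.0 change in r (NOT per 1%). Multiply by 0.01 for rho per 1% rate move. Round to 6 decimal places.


Answer: Rho = 3.785861

Derivation:
d1 = 0.2905178978; d2 = -0.2394821022
phi(d1) = 0.3824570737; exp(-qT) = 0.9860975443; exp(-rT) = 0.9841273201
N(d2) = 0.4053658866
Rho = K*T*exp(-rT)*N(d2) = 9.4900 * 1.0000 * 0.9841273201 * 0.4053658866 = 3.785861


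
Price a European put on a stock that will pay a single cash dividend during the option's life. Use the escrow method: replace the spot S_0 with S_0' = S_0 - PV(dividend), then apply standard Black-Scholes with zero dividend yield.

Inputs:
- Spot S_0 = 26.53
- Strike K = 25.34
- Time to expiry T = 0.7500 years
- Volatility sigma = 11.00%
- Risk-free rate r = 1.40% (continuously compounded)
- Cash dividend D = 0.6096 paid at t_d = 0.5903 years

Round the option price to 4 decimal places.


Answer: Price = 0.6024

Derivation:
PV(D) = D * exp(-r * t_d) = 0.6096 * 0.99176985 = 0.60458290
S_0' = S_0 - PV(D) = 26.5300 - 0.60458290 = 25.92541710
d1 = (ln(S_0'/K) + (r + sigma^2/2)*T) / (sigma*sqrt(T)) = 0.39760714
d2 = d1 - sigma*sqrt(T) = 0.30234435
exp(-rT) = 0.98955493
N(-d1) = 0.34545990; N(-d2) = 0.38119479
P = K * exp(-rT) * N(-d2) - S_0' * N(-d1) = 25.3400 * 0.98955493 * 0.38119479 - 25.92541710 * 0.34545990 = 0.6024


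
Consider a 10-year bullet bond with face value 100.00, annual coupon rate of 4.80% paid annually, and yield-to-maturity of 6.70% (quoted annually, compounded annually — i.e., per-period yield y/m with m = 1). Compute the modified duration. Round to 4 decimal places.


Coupon per period c = face * coupon_rate / m = 4.800000
Periods per year m = 1; per-period yield y/m = 0.067000
Number of cashflows N = 10
Cashflows (t years, CF_t, discount factor 1/(1+y/m)^(m*t), PV):
  t = 1.0000: CF_t = 4.800000, DF = 0.937207, PV = 4.498594
  t = 2.0000: CF_t = 4.800000, DF = 0.878357, PV = 4.216115
  t = 3.0000: CF_t = 4.800000, DF = 0.823203, PV = 3.951373
  t = 4.0000: CF_t = 4.800000, DF = 0.771511, PV = 3.703255
  t = 5.0000: CF_t = 4.800000, DF = 0.723066, PV = 3.470716
  t = 6.0000: CF_t = 4.800000, DF = 0.677663, PV = 3.252780
  t = 7.0000: CF_t = 4.800000, DF = 0.635110, PV = 3.048529
  t = 8.0000: CF_t = 4.800000, DF = 0.595230, PV = 2.857103
  t = 9.0000: CF_t = 4.800000, DF = 0.557854, PV = 2.677697
  t = 10.0000: CF_t = 104.800000, DF = 0.522824, PV = 54.791992
Price P = sum_t PV_t = 86.468153
First compute Macaulay numerator sum_t t * PV_t:
  t * PV_t at t = 1.0000: 4.498594
  t * PV_t at t = 2.0000: 8.432229
  t * PV_t at t = 3.0000: 11.854118
  t * PV_t at t = 4.0000: 14.813018
  t * PV_t at t = 5.0000: 17.353582
  t * PV_t at t = 6.0000: 19.516681
  t * PV_t at t = 7.0000: 21.339702
  t * PV_t at t = 8.0000: 22.856823
  t * PV_t at t = 9.0000: 24.099275
  t * PV_t at t = 10.0000: 547.919918
Macaulay duration D = 692.683940 / 86.468153 = 8.010856
Modified duration = D / (1 + y/m) = 8.010856 / (1 + 0.067000) = 7.507831

Answer: Modified duration = 7.5078


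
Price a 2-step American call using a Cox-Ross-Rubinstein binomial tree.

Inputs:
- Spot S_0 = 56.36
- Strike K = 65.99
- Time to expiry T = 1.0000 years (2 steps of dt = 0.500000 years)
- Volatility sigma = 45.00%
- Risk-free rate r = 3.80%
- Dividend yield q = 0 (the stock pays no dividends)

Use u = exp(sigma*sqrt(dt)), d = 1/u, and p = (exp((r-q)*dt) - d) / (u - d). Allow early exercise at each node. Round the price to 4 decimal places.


Answer: Price = V(0,0) = 7.9241

Derivation:
dt = T/N = 0.500000
u = exp(sigma*sqrt(dt)) = 1.374648; d = 1/u = 0.727459
p = (exp((r-q)*dt) - d) / (u - d) = 0.450753
Discount per step: exp(-r*dt) = 0.981179
Stock lattice S(k, i) with i counting down-moves:
  k=0: S(0,0) = 56.3600
  k=1: S(1,0) = 77.4752; S(1,1) = 40.9996
  k=2: S(2,0) = 106.5012; S(2,1) = 56.3600; S(2,2) = 29.8255
Terminal payoffs V(N, i) = max(S_T - K, 0):
  V(2,0) = 40.511151; V(2,1) = 0.000000; V(2,2) = 0.000000
Backward induction: V(k, i) = exp(-r*dt) * [p * V(k+1, i) + (1-p) * V(k+1, i+1)]; then take max(V_cont, immediate exercise) for American.
  V(1,0) = exp(-r*dt) * [p*40.511151 + (1-p)*0.000000] = 17.916861; exercise = 11.485189; V(1,0) = max -> 17.916861
  V(1,1) = exp(-r*dt) * [p*0.000000 + (1-p)*0.000000] = 0.000000; exercise = 0.000000; V(1,1) = max -> 0.000000
  V(0,0) = exp(-r*dt) * [p*17.916861 + (1-p)*0.000000] = 7.924088; exercise = 0.000000; V(0,0) = max -> 7.924088


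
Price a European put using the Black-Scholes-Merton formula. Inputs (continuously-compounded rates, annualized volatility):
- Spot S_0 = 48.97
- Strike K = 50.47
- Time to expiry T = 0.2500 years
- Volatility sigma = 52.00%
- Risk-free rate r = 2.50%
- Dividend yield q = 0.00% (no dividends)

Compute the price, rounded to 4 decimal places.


d1 = (ln(S/K) + (r - q + 0.5*sigma^2) * T) / (sigma * sqrt(T)) = 0.03799525
d2 = d1 - sigma * sqrt(T) = -0.22200475
exp(-rT) = 0.99376949; exp(-qT) = 1.00000000
P = K * exp(-rT) * N(-d2) - S_0 * exp(-qT) * N(-d1)
N(-d1) = 0.48484573; N(-d2) = 0.58784491
P = 50.4700 * 0.99376949 * 0.58784491 - 48.9700 * 1.00000000 * 0.48484573 = 5.7408

Answer: Price = 5.7408


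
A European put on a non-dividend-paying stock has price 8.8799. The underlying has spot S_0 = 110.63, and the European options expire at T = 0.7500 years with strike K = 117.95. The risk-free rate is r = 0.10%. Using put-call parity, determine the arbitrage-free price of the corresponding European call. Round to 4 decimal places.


Answer: Call price = 1.6483

Derivation:
Put-call parity: C - P = S_0 * exp(-qT) - K * exp(-rT).
S_0 * exp(-qT) = 110.6300 * 1.00000000 = 110.63000000
K * exp(-rT) = 117.9500 * 0.99925028 = 117.86157067
C = P + S*exp(-qT) - K*exp(-rT)
C = 8.8799 + 110.63000000 - 117.86157067 = 1.6483


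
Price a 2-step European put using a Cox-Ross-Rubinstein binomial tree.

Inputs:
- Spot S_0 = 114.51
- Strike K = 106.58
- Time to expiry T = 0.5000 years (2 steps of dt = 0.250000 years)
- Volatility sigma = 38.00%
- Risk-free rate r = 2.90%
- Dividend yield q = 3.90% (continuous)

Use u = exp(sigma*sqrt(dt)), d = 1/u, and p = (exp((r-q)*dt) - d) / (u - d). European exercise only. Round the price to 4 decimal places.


dt = T/N = 0.250000
u = exp(sigma*sqrt(dt)) = 1.209250; d = 1/u = 0.826959
p = (exp((r-q)*dt) - d) / (u - d) = 0.446111
Discount per step: exp(-r*dt) = 0.992776
Stock lattice S(k, i) with i counting down-moves:
  k=0: S(0,0) = 114.5100
  k=1: S(1,0) = 138.4712; S(1,1) = 94.6951
  k=2: S(2,0) = 167.4462; S(2,1) = 114.5100; S(2,2) = 78.3090
Terminal payoffs V(N, i) = max(K - S_T, 0):
  V(2,0) = 0.000000; V(2,1) = 0.000000; V(2,2) = 28.271030
Backward induction: V(k, i) = exp(-r*dt) * [p * V(k+1, i) + (1-p) * V(k+1, i+1)].
  V(1,0) = exp(-r*dt) * [p*0.000000 + (1-p)*0.000000] = 0.000000
  V(1,1) = exp(-r*dt) * [p*0.000000 + (1-p)*28.271030] = 15.545895
  V(0,0) = exp(-r*dt) * [p*0.000000 + (1-p)*15.545895] = 8.548498

Answer: Price = V(0,0) = 8.5485


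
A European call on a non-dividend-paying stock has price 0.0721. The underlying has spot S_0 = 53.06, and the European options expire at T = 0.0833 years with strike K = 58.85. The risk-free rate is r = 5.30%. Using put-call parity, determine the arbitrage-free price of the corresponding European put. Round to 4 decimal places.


Put-call parity: C - P = S_0 * exp(-qT) - K * exp(-rT).
S_0 * exp(-qT) = 53.0600 * 1.00000000 = 53.06000000
K * exp(-rT) = 58.8500 * 0.99559483 = 58.59075582
P = C - S*exp(-qT) + K*exp(-rT)
P = 0.0721 - 53.06000000 + 58.59075582 = 5.6029

Answer: Put price = 5.6029


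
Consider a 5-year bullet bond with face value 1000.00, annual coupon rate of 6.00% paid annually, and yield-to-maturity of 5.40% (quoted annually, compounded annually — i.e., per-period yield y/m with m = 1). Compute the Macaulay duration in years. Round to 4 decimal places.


Coupon per period c = face * coupon_rate / m = 60.000000
Periods per year m = 1; per-period yield y/m = 0.054000
Number of cashflows N = 5
Cashflows (t years, CF_t, discount factor 1/(1+y/m)^(m*t), PV):
  t = 1.0000: CF_t = 60.000000, DF = 0.948767, PV = 56.925996
  t = 2.0000: CF_t = 60.000000, DF = 0.900158, PV = 54.009484
  t = 3.0000: CF_t = 60.000000, DF = 0.854040, PV = 51.242395
  t = 4.0000: CF_t = 60.000000, DF = 0.810285, PV = 48.617073
  t = 5.0000: CF_t = 1060.000000, DF = 0.768771, PV = 814.897172
Price P = sum_t PV_t = 1025.692120
Macaulay numerator sum_t t * PV_t:
  t * PV_t at t = 1.0000: 56.925996
  t * PV_t at t = 2.0000: 108.018968
  t * PV_t at t = 3.0000: 153.727184
  t * PV_t at t = 4.0000: 194.468291
  t * PV_t at t = 5.0000: 4074.485862
Macaulay duration D = (sum_t t * PV_t) / P = 4587.626302 / 1025.692120 = 4.472713

Answer: Macaulay duration = 4.4727 years


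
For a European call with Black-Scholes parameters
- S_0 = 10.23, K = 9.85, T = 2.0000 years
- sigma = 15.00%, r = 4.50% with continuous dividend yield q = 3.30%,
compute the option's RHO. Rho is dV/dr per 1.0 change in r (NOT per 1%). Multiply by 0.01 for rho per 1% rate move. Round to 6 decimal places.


d1 = 0.3976444436; d2 = 0.1855124093
phi(d1) = 0.3686162736; exp(-qT) = 0.9361308643; exp(-rT) = 0.9139311853
N(d2) = 0.5735864260
Rho = K*T*exp(-rT)*N(d2) = 9.8500 * 2.0000 * 0.9139311853 * 0.5735864260 = 10.327105

Answer: Rho = 10.327105


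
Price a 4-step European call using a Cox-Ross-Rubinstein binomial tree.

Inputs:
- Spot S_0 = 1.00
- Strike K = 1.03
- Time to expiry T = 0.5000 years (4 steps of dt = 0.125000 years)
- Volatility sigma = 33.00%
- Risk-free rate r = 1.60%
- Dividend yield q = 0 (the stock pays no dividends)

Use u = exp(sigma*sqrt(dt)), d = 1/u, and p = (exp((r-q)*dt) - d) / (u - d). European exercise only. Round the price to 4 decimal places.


dt = T/N = 0.125000
u = exp(sigma*sqrt(dt)) = 1.123751; d = 1/u = 0.889876
p = (exp((r-q)*dt) - d) / (u - d) = 0.479425
Discount per step: exp(-r*dt) = 0.998002
Stock lattice S(k, i) with i counting down-moves:
  k=0: S(0,0) = 1.0000
  k=1: S(1,0) = 1.1238; S(1,1) = 0.8899
  k=2: S(2,0) = 1.2628; S(2,1) = 1.0000; S(2,2) = 0.7919
  k=3: S(3,0) = 1.4191; S(3,1) = 1.1238; S(3,2) = 0.8899; S(3,3) = 0.7047
  k=4: S(4,0) = 1.5947; S(4,1) = 1.2628; S(4,2) = 1.0000; S(4,3) = 0.7919; S(4,4) = 0.6271
Terminal payoffs V(N, i) = max(S_T - K, 0):
  V(4,0) = 0.564708; V(4,1) = 0.232817; V(4,2) = 0.000000; V(4,3) = 0.000000; V(4,4) = 0.000000
Backward induction: V(k, i) = exp(-r*dt) * [p * V(k+1, i) + (1-p) * V(k+1, i+1)].
  V(3,0) = exp(-r*dt) * [p*0.564708 + (1-p)*0.232817] = 0.391151
  V(3,1) = exp(-r*dt) * [p*0.232817 + (1-p)*0.000000] = 0.111395
  V(3,2) = exp(-r*dt) * [p*0.000000 + (1-p)*0.000000] = 0.000000
  V(3,3) = exp(-r*dt) * [p*0.000000 + (1-p)*0.000000] = 0.000000
  V(2,0) = exp(-r*dt) * [p*0.391151 + (1-p)*0.111395] = 0.245027
  V(2,1) = exp(-r*dt) * [p*0.111395 + (1-p)*0.000000] = 0.053299
  V(2,2) = exp(-r*dt) * [p*0.000000 + (1-p)*0.000000] = 0.000000
  V(1,0) = exp(-r*dt) * [p*0.245027 + (1-p)*0.053299] = 0.144928
  V(1,1) = exp(-r*dt) * [p*0.053299 + (1-p)*0.000000] = 0.025502
  V(0,0) = exp(-r*dt) * [p*0.144928 + (1-p)*0.025502] = 0.082592

Answer: Price = V(0,0) = 0.0826


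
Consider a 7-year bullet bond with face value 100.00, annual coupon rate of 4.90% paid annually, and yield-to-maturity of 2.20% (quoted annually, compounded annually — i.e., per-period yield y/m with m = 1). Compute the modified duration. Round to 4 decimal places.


Answer: Modified duration = 6.0392

Derivation:
Coupon per period c = face * coupon_rate / m = 4.900000
Periods per year m = 1; per-period yield y/m = 0.022000
Number of cashflows N = 7
Cashflows (t years, CF_t, discount factor 1/(1+y/m)^(m*t), PV):
  t = 1.0000: CF_t = 4.900000, DF = 0.978474, PV = 4.794521
  t = 2.0000: CF_t = 4.900000, DF = 0.957411, PV = 4.691312
  t = 3.0000: CF_t = 4.900000, DF = 0.936801, PV = 4.590325
  t = 4.0000: CF_t = 4.900000, DF = 0.916635, PV = 4.491511
  t = 5.0000: CF_t = 4.900000, DF = 0.896903, PV = 4.394825
  t = 6.0000: CF_t = 4.900000, DF = 0.877596, PV = 4.300220
  t = 7.0000: CF_t = 104.900000, DF = 0.858704, PV = 90.078100
Price P = sum_t PV_t = 117.340814
First compute Macaulay numerator sum_t t * PV_t:
  t * PV_t at t = 1.0000: 4.794521
  t * PV_t at t = 2.0000: 9.382623
  t * PV_t at t = 3.0000: 13.770974
  t * PV_t at t = 4.0000: 17.966045
  t * PV_t at t = 5.0000: 21.974126
  t * PV_t at t = 6.0000: 25.801322
  t * PV_t at t = 7.0000: 630.546701
Macaulay duration D = 724.236311 / 117.340814 = 6.172075
Modified duration = D / (1 + y/m) = 6.172075 / (1 + 0.022000) = 6.039212


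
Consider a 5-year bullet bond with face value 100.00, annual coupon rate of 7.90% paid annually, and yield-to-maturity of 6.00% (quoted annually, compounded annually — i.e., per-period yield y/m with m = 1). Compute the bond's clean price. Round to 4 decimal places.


Answer: Price = 108.0035

Derivation:
Coupon per period c = face * coupon_rate / m = 7.900000
Periods per year m = 1; per-period yield y/m = 0.060000
Number of cashflows N = 5
Cashflows (t years, CF_t, discount factor 1/(1+y/m)^(m*t), PV):
  t = 1.0000: CF_t = 7.900000, DF = 0.943396, PV = 7.452830
  t = 2.0000: CF_t = 7.900000, DF = 0.889996, PV = 7.030972
  t = 3.0000: CF_t = 7.900000, DF = 0.839619, PV = 6.632992
  t = 4.0000: CF_t = 7.900000, DF = 0.792094, PV = 6.257540
  t = 5.0000: CF_t = 107.900000, DF = 0.747258, PV = 80.629157
Price P = sum_t PV_t = 108.003491


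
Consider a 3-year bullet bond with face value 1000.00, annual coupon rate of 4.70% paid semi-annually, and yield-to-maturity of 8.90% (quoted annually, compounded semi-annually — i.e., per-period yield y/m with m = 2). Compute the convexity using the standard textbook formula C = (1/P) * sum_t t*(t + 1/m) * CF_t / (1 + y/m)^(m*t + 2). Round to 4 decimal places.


Coupon per period c = face * coupon_rate / m = 23.500000
Periods per year m = 2; per-period yield y/m = 0.044500
Number of cashflows N = 6
Cashflows (t years, CF_t, discount factor 1/(1+y/m)^(m*t), PV):
  t = 0.5000: CF_t = 23.500000, DF = 0.957396, PV = 22.498803
  t = 1.0000: CF_t = 23.500000, DF = 0.916607, PV = 21.540262
  t = 1.5000: CF_t = 23.500000, DF = 0.877556, PV = 20.622558
  t = 2.0000: CF_t = 23.500000, DF = 0.840168, PV = 19.743952
  t = 2.5000: CF_t = 23.500000, DF = 0.804374, PV = 18.902778
  t = 3.0000: CF_t = 1023.500000, DF = 0.770104, PV = 788.201362
Price P = sum_t PV_t = 891.509715
Convexity numerator sum_t t*(t + 1/m) * CF_t / (1+y/m)^(m*t + 2):
  t = 0.5000: term = 10.311279
  t = 1.0000: term = 29.615928
  t = 1.5000: term = 56.708335
  t = 2.0000: term = 90.487211
  t = 2.5000: term = 129.948124
  t = 3.0000: term = 7585.943287
Convexity = (1/P) * sum = 7903.014163 / 891.509715 = 8.864754

Answer: Convexity = 8.8648


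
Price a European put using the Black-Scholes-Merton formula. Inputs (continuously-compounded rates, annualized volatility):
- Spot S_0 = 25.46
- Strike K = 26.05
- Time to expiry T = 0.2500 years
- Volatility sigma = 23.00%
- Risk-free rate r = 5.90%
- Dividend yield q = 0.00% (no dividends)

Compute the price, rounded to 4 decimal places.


d1 = (ln(S/K) + (r - q + 0.5*sigma^2) * T) / (sigma * sqrt(T)) = -0.01344935
d2 = d1 - sigma * sqrt(T) = -0.12844935
exp(-rT) = 0.98535825; exp(-qT) = 1.00000000
P = K * exp(-rT) * N(-d2) - S_0 * exp(-qT) * N(-d1)
N(-d1) = 0.50536535; N(-d2) = 0.55110331
P = 26.0500 * 0.98535825 * 0.55110331 - 25.4600 * 1.00000000 * 0.50536535 = 1.2794

Answer: Price = 1.2794


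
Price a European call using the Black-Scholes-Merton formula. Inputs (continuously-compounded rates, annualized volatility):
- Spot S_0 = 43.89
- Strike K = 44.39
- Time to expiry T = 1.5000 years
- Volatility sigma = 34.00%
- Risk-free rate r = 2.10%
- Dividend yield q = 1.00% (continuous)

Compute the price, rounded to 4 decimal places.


Answer: Price = 7.2248

Derivation:
d1 = (ln(S/K) + (r - q + 0.5*sigma^2) * T) / (sigma * sqrt(T)) = 0.22062767
d2 = d1 - sigma * sqrt(T) = -0.19578559
exp(-rT) = 0.96899096; exp(-qT) = 0.98511194
C = S_0 * exp(-qT) * N(d1) - K * exp(-rT) * N(d2)
N(d1) = 0.58730882; N(d2) = 0.42238899
C = 43.8900 * 0.98511194 * 0.58730882 - 44.3900 * 0.96899096 * 0.42238899 = 7.2248


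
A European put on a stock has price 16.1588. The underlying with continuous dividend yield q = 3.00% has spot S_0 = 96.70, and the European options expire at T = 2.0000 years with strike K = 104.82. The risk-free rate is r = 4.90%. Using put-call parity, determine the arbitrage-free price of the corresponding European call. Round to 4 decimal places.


Answer: Call price = 12.1925

Derivation:
Put-call parity: C - P = S_0 * exp(-qT) - K * exp(-rT).
S_0 * exp(-qT) = 96.7000 * 0.94176453 = 91.06863040
K * exp(-rT) = 104.8200 * 0.90664890 = 95.03493809
C = P + S*exp(-qT) - K*exp(-rT)
C = 16.1588 + 91.06863040 - 95.03493809 = 12.1925


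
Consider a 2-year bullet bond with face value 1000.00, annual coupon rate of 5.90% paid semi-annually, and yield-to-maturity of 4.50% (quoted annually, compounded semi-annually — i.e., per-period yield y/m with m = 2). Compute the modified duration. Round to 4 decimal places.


Coupon per period c = face * coupon_rate / m = 29.500000
Periods per year m = 2; per-period yield y/m = 0.022500
Number of cashflows N = 4
Cashflows (t years, CF_t, discount factor 1/(1+y/m)^(m*t), PV):
  t = 0.5000: CF_t = 29.500000, DF = 0.977995, PV = 28.850856
  t = 1.0000: CF_t = 29.500000, DF = 0.956474, PV = 28.215996
  t = 1.5000: CF_t = 29.500000, DF = 0.935427, PV = 27.595106
  t = 2.0000: CF_t = 1029.500000, DF = 0.914843, PV = 941.831224
Price P = sum_t PV_t = 1026.493181
First compute Macaulay numerator sum_t t * PV_t:
  t * PV_t at t = 0.5000: 14.425428
  t * PV_t at t = 1.0000: 28.215996
  t * PV_t at t = 1.5000: 41.392659
  t * PV_t at t = 2.0000: 1883.662448
Macaulay duration D = 1967.696531 / 1026.493181 = 1.916911
Modified duration = D / (1 + y/m) = 1.916911 / (1 + 0.022500) = 1.874730

Answer: Modified duration = 1.8747


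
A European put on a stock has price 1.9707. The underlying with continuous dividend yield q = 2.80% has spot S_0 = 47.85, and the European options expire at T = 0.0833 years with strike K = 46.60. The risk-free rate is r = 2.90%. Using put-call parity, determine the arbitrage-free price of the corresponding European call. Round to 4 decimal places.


Answer: Call price = 3.2217

Derivation:
Put-call parity: C - P = S_0 * exp(-qT) - K * exp(-rT).
S_0 * exp(-qT) = 47.8500 * 0.99767032 = 47.73852471
K * exp(-rT) = 46.6000 * 0.99758722 = 46.48756424
C = P + S*exp(-qT) - K*exp(-rT)
C = 1.9707 + 47.73852471 - 46.48756424 = 3.2217


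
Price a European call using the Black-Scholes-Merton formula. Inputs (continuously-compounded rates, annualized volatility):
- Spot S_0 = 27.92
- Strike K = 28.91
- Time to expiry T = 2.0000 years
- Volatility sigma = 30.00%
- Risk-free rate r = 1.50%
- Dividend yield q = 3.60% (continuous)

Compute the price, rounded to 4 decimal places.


Answer: Price = 3.5744

Derivation:
d1 = (ln(S/K) + (r - q + 0.5*sigma^2) * T) / (sigma * sqrt(T)) = 0.03100833
d2 = d1 - sigma * sqrt(T) = -0.39325573
exp(-rT) = 0.97044553; exp(-qT) = 0.93053090
C = S_0 * exp(-qT) * N(d1) - K * exp(-rT) * N(d2)
N(d1) = 0.51236855; N(d2) = 0.34706530
C = 27.9200 * 0.93053090 * 0.51236855 - 28.9100 * 0.97044553 * 0.34706530 = 3.5744


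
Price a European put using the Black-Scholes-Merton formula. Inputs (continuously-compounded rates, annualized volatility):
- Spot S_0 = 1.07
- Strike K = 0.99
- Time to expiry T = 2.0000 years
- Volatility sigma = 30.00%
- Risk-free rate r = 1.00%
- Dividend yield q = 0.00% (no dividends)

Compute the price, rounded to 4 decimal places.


d1 = (ln(S/K) + (r - q + 0.5*sigma^2) * T) / (sigma * sqrt(T)) = 0.44243432
d2 = d1 - sigma * sqrt(T) = 0.01817025
exp(-rT) = 0.98019867; exp(-qT) = 1.00000000
P = K * exp(-rT) * N(-d2) - S_0 * exp(-qT) * N(-d1)
N(-d1) = 0.32908747; N(-d2) = 0.49275152
P = 0.9900 * 0.98019867 * 0.49275152 - 1.0700 * 1.00000000 * 0.32908747 = 0.1260

Answer: Price = 0.1260


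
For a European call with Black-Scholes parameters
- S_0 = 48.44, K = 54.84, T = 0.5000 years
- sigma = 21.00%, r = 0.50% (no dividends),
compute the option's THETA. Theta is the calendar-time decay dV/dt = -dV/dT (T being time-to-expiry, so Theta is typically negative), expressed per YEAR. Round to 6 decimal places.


d1 = -0.7446099471; d2 = -0.8931023711
phi(d1) = 0.3023528640; exp(-qT) = 1.0000000000; exp(-rT) = 0.9975031224
Theta = -S*exp(-qT)*phi(d1)*sigma/(2*sqrt(T)) - r*K*exp(-rT)*N(d2) + q*S*exp(-qT)*N(d1)
N(d1) = 0.2282537764; N(d2) = 0.1859011767; sqrt(T) = 0.7071067812
Term 1 = -48.4400 * 1.0000000000 * 0.3023528640 * 0.2100 / (2 * 0.7071067812) = -2.1748159935
Term 2 = -0.0050 * 54.8400 * 0.9975031224 * 0.1859011767 = -0.0508468266
Term 3 = 0 (no dividend yield, q = 0)
Theta = -2.1748159935 + (-0.0508468266) + (0.0000000000) = -2.225663

Answer: Theta = -2.225663


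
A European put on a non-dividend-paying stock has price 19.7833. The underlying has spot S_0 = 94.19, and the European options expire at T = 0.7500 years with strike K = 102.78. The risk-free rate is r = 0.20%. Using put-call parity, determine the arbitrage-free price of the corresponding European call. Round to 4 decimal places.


Answer: Call price = 11.3474

Derivation:
Put-call parity: C - P = S_0 * exp(-qT) - K * exp(-rT).
S_0 * exp(-qT) = 94.1900 * 1.00000000 = 94.19000000
K * exp(-rT) = 102.7800 * 0.99850112 = 102.62594557
C = P + S*exp(-qT) - K*exp(-rT)
C = 19.7833 + 94.19000000 - 102.62594557 = 11.3474


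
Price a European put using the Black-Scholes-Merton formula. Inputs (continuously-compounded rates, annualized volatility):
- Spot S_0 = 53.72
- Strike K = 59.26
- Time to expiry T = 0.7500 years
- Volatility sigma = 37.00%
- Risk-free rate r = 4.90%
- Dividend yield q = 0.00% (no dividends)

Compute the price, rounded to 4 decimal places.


d1 = (ln(S/K) + (r - q + 0.5*sigma^2) * T) / (sigma * sqrt(T)) = -0.03140058
d2 = d1 - sigma * sqrt(T) = -0.35182998
exp(-rT) = 0.96391708; exp(-qT) = 1.00000000
P = K * exp(-rT) * N(-d2) - S_0 * exp(-qT) * N(-d1)
N(-d1) = 0.51252496; N(-d2) = 0.63751711
P = 59.2600 * 0.96391708 * 0.63751711 - 53.7200 * 1.00000000 * 0.51252496 = 8.8832

Answer: Price = 8.8832


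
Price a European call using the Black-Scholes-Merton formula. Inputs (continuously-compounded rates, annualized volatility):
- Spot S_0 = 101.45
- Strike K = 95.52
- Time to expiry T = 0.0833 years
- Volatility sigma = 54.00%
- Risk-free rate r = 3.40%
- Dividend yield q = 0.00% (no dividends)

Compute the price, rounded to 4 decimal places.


Answer: Price = 9.7011

Derivation:
d1 = (ln(S/K) + (r - q + 0.5*sigma^2) * T) / (sigma * sqrt(T)) = 0.48255450
d2 = d1 - sigma * sqrt(T) = 0.32670111
exp(-rT) = 0.99717181; exp(-qT) = 1.00000000
C = S_0 * exp(-qT) * N(d1) - K * exp(-rT) * N(d2)
N(d1) = 0.68529396; N(d2) = 0.62805302
C = 101.4500 * 1.00000000 * 0.68529396 - 95.5200 * 0.99717181 * 0.62805302 = 9.7011


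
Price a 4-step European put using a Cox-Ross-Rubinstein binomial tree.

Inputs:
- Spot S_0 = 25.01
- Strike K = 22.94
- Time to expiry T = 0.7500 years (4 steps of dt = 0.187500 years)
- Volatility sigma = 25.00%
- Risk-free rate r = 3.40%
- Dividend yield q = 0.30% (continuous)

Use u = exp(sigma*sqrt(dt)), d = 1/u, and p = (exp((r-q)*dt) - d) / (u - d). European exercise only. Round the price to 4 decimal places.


Answer: Price = V(0,0) = 1.0925

Derivation:
dt = T/N = 0.187500
u = exp(sigma*sqrt(dt)) = 1.114330; d = 1/u = 0.897400
p = (exp((r-q)*dt) - d) / (u - d) = 0.499836
Discount per step: exp(-r*dt) = 0.993645
Stock lattice S(k, i) with i counting down-moves:
  k=0: S(0,0) = 25.0100
  k=1: S(1,0) = 27.8694; S(1,1) = 22.4440
  k=2: S(2,0) = 31.0557; S(2,1) = 25.0100; S(2,2) = 20.1412
  k=3: S(3,0) = 34.6063; S(3,1) = 27.8694; S(3,2) = 22.4440; S(3,3) = 18.0748
  k=4: S(4,0) = 38.5628; S(4,1) = 31.0557; S(4,2) = 25.0100; S(4,3) = 20.1412; S(4,4) = 16.2203
Terminal payoffs V(N, i) = max(K - S_T, 0):
  V(4,0) = 0.000000; V(4,1) = 0.000000; V(4,2) = 0.000000; V(4,3) = 2.798761; V(4,4) = 6.719708
Backward induction: V(k, i) = exp(-r*dt) * [p * V(k+1, i) + (1-p) * V(k+1, i+1)].
  V(3,0) = exp(-r*dt) * [p*0.000000 + (1-p)*0.000000] = 0.000000
  V(3,1) = exp(-r*dt) * [p*0.000000 + (1-p)*0.000000] = 0.000000
  V(3,2) = exp(-r*dt) * [p*0.000000 + (1-p)*2.798761] = 1.390945
  V(3,3) = exp(-r*dt) * [p*2.798761 + (1-p)*6.719708] = 4.729632
  V(2,0) = exp(-r*dt) * [p*0.000000 + (1-p)*0.000000] = 0.000000
  V(2,1) = exp(-r*dt) * [p*0.000000 + (1-p)*1.390945] = 0.691280
  V(2,2) = exp(-r*dt) * [p*1.390945 + (1-p)*4.729632] = 3.041387
  V(1,0) = exp(-r*dt) * [p*0.000000 + (1-p)*0.691280] = 0.343557
  V(1,1) = exp(-r*dt) * [p*0.691280 + (1-p)*3.041387] = 1.854858
  V(0,0) = exp(-r*dt) * [p*0.343557 + (1-p)*1.854858] = 1.092469


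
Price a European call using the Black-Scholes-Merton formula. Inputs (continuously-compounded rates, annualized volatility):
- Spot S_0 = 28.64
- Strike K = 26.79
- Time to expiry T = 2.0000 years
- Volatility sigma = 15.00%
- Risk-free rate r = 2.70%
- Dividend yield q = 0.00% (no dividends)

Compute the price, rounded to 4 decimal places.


d1 = (ln(S/K) + (r - q + 0.5*sigma^2) * T) / (sigma * sqrt(T)) = 0.67540793
d2 = d1 - sigma * sqrt(T) = 0.46327590
exp(-rT) = 0.94743211; exp(-qT) = 1.00000000
C = S_0 * exp(-qT) * N(d1) - K * exp(-rT) * N(d2)
N(d1) = 0.75029169; N(d2) = 0.67841669
C = 28.6400 * 1.00000000 * 0.75029169 - 26.7900 * 0.94743211 * 0.67841669 = 4.2690

Answer: Price = 4.2690


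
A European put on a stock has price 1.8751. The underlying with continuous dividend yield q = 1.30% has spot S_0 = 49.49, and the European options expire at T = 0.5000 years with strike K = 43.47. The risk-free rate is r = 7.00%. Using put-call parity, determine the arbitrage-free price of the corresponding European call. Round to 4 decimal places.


Put-call parity: C - P = S_0 * exp(-qT) - K * exp(-rT).
S_0 * exp(-qT) = 49.4900 * 0.99352108 = 49.16935821
K * exp(-rT) = 43.4700 * 0.96560542 = 41.97486744
C = P + S*exp(-qT) - K*exp(-rT)
C = 1.8751 + 49.16935821 - 41.97486744 = 9.0696

Answer: Call price = 9.0696


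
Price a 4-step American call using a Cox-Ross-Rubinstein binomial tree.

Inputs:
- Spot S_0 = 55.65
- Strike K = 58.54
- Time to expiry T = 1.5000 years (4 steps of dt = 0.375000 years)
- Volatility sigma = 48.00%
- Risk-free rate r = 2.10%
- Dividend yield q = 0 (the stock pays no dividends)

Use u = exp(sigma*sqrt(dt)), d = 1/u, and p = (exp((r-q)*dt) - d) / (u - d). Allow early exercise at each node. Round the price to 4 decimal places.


dt = T/N = 0.375000
u = exp(sigma*sqrt(dt)) = 1.341702; d = 1/u = 0.745322
p = (exp((r-q)*dt) - d) / (u - d) = 0.440297
Discount per step: exp(-r*dt) = 0.992156
Stock lattice S(k, i) with i counting down-moves:
  k=0: S(0,0) = 55.6500
  k=1: S(1,0) = 74.6657; S(1,1) = 41.4772
  k=2: S(2,0) = 100.1791; S(2,1) = 55.6500; S(2,2) = 30.9139
  k=3: S(3,0) = 134.4105; S(3,1) = 74.6657; S(3,2) = 41.4772; S(3,3) = 23.0408
  k=4: S(4,0) = 180.3388; S(4,1) = 100.1791; S(4,2) = 55.6500; S(4,3) = 30.9139; S(4,4) = 17.1728
Terminal payoffs V(N, i) = max(S_T - K, 0):
  V(4,0) = 121.798773; V(4,1) = 41.639103; V(4,2) = 0.000000; V(4,3) = 0.000000; V(4,4) = 0.000000
Backward induction: V(k, i) = exp(-r*dt) * [p * V(k+1, i) + (1-p) * V(k+1, i+1)]; then take max(V_cont, immediate exercise) for American.
  V(3,0) = exp(-r*dt) * [p*121.798773 + (1-p)*41.639103] = 76.329670; exercise = 75.870478; V(3,0) = max -> 76.329670
  V(3,1) = exp(-r*dt) * [p*41.639103 + (1-p)*0.000000] = 18.189749; exercise = 16.125702; V(3,1) = max -> 18.189749
  V(3,2) = exp(-r*dt) * [p*0.000000 + (1-p)*0.000000] = 0.000000; exercise = 0.000000; V(3,2) = max -> 0.000000
  V(3,3) = exp(-r*dt) * [p*0.000000 + (1-p)*0.000000] = 0.000000; exercise = 0.000000; V(3,3) = max -> 0.000000
  V(2,0) = exp(-r*dt) * [p*76.329670 + (1-p)*18.189749] = 43.445082; exercise = 41.639103; V(2,0) = max -> 43.445082
  V(2,1) = exp(-r*dt) * [p*18.189749 + (1-p)*0.000000] = 7.946064; exercise = 0.000000; V(2,1) = max -> 7.946064
  V(2,2) = exp(-r*dt) * [p*0.000000 + (1-p)*0.000000] = 0.000000; exercise = 0.000000; V(2,2) = max -> 0.000000
  V(1,0) = exp(-r*dt) * [p*43.445082 + (1-p)*7.946064] = 23.391230; exercise = 16.125702; V(1,0) = max -> 23.391230
  V(1,1) = exp(-r*dt) * [p*7.946064 + (1-p)*0.000000] = 3.471182; exercise = 0.000000; V(1,1) = max -> 3.471182
  V(0,0) = exp(-r*dt) * [p*23.391230 + (1-p)*3.471182] = 12.145886; exercise = 0.000000; V(0,0) = max -> 12.145886

Answer: Price = V(0,0) = 12.1459


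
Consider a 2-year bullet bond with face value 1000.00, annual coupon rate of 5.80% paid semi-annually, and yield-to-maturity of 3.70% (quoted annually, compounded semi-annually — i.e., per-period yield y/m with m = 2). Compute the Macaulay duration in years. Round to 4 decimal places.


Coupon per period c = face * coupon_rate / m = 29.000000
Periods per year m = 2; per-period yield y/m = 0.018500
Number of cashflows N = 4
Cashflows (t years, CF_t, discount factor 1/(1+y/m)^(m*t), PV):
  t = 0.5000: CF_t = 29.000000, DF = 0.981836, PV = 28.473245
  t = 1.0000: CF_t = 29.000000, DF = 0.964002, PV = 27.956058
  t = 1.5000: CF_t = 29.000000, DF = 0.946492, PV = 27.448265
  t = 2.0000: CF_t = 1029.000000, DF = 0.929300, PV = 956.249545
Price P = sum_t PV_t = 1040.127113
Macaulay numerator sum_t t * PV_t:
  t * PV_t at t = 0.5000: 14.236622
  t * PV_t at t = 1.0000: 27.956058
  t * PV_t at t = 1.5000: 41.172397
  t * PV_t at t = 2.0000: 1912.499090
Macaulay duration D = (sum_t t * PV_t) / P = 1995.864167 / 1040.127113 = 1.918866

Answer: Macaulay duration = 1.9189 years


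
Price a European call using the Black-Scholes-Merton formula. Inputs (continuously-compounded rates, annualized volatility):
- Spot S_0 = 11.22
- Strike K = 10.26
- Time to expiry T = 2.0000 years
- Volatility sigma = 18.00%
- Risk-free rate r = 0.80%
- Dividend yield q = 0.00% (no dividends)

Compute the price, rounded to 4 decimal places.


Answer: Price = 1.7316

Derivation:
d1 = (ln(S/K) + (r - q + 0.5*sigma^2) * T) / (sigma * sqrt(T)) = 0.54150654
d2 = d1 - sigma * sqrt(T) = 0.28694810
exp(-rT) = 0.98412732; exp(-qT) = 1.00000000
C = S_0 * exp(-qT) * N(d1) - K * exp(-rT) * N(d2)
N(d1) = 0.70592075; N(d2) = 0.61292397
C = 11.2200 * 1.00000000 * 0.70592075 - 10.2600 * 0.98412732 * 0.61292397 = 1.7316


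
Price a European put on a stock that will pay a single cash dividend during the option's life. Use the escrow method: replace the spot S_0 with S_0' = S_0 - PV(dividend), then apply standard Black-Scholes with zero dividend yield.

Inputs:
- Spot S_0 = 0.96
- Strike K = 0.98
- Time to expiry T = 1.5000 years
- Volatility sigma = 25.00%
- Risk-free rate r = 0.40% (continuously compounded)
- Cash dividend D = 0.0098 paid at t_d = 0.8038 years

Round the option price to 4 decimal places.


PV(D) = D * exp(-r * t_d) = 0.0098 * 0.99678996 = 0.00976854
S_0' = S_0 - PV(D) = 0.9600 - 0.00976854 = 0.95023146
d1 = (ln(S_0'/K) + (r + sigma^2/2)*T) / (sigma*sqrt(T)) = 0.07194322
d2 = d1 - sigma*sqrt(T) = -0.23424299
exp(-rT) = 0.99401796
N(-d1) = 0.47132355; N(-d2) = 0.59260183
P = K * exp(-rT) * N(-d2) - S_0' * N(-d1) = 0.9800 * 0.99401796 * 0.59260183 - 0.95023146 * 0.47132355 = 0.1294

Answer: Price = 0.1294


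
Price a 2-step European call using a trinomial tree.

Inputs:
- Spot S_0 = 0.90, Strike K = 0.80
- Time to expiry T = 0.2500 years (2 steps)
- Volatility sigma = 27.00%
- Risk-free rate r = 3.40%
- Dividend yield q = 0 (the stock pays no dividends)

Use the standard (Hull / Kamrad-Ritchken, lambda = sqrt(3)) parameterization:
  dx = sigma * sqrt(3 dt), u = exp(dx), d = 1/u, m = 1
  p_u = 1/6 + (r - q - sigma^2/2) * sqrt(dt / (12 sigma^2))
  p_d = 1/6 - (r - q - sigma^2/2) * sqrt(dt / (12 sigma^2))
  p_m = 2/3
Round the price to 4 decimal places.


Answer: Price = V(0,0) = 0.1193

Derivation:
dt = T/N = 0.125000; dx = sigma*sqrt(3*dt) = 0.165341
u = exp(dx) = 1.179795; d = 1/u = 0.847605
p_u = 0.165741, p_m = 0.666667, p_d = 0.167593
Discount per step: exp(-r*dt) = 0.995759
Stock lattice S(k, j) with j the centered position index:
  k=0: S(0,+0) = 0.9000
  k=1: S(1,-1) = 0.7628; S(1,+0) = 0.9000; S(1,+1) = 1.0618
  k=2: S(2,-2) = 0.6466; S(2,-1) = 0.7628; S(2,+0) = 0.9000; S(2,+1) = 1.0618; S(2,+2) = 1.2527
Terminal payoffs V(N, j) = max(S_T - K, 0):
  V(2,-2) = 0.000000; V(2,-1) = 0.000000; V(2,+0) = 0.100000; V(2,+1) = 0.261815; V(2,+2) = 0.452724
Backward induction: V(k, j) = exp(-r*dt) * [p_u * V(k+1, j+1) + p_m * V(k+1, j) + p_d * V(k+1, j-1)]
  V(1,-1) = exp(-r*dt) * [p_u*0.100000 + p_m*0.000000 + p_d*0.000000] = 0.016504
  V(1,+0) = exp(-r*dt) * [p_u*0.261815 + p_m*0.100000 + p_d*0.000000] = 0.109593
  V(1,+1) = exp(-r*dt) * [p_u*0.452724 + p_m*0.261815 + p_d*0.100000] = 0.265208
  V(0,+0) = exp(-r*dt) * [p_u*0.265208 + p_m*0.109593 + p_d*0.016504] = 0.119276


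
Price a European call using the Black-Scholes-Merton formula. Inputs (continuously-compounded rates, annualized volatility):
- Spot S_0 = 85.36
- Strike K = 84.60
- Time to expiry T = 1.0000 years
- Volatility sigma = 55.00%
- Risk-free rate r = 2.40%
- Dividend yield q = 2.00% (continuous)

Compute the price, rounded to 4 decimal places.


d1 = (ln(S/K) + (r - q + 0.5*sigma^2) * T) / (sigma * sqrt(T)) = 0.29853335
d2 = d1 - sigma * sqrt(T) = -0.25146665
exp(-rT) = 0.97628571; exp(-qT) = 0.98019867
C = S_0 * exp(-qT) * N(d1) - K * exp(-rT) * N(d2)
N(d1) = 0.61735194; N(d2) = 0.40072667
C = 85.3600 * 0.98019867 * 0.61735194 - 84.6000 * 0.97628571 * 0.40072667 = 18.5562

Answer: Price = 18.5562


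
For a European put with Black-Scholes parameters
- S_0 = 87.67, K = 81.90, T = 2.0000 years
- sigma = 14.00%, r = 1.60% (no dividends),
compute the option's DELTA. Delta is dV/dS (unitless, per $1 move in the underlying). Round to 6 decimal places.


Answer: Delta = -0.272763

Derivation:
d1 = 0.6044791957; d2 = 0.4064892970
phi(d1) = 0.3323269245; exp(-qT) = 1.0000000000; exp(-rT) = 0.9685065821
N(-d1) = 0.2727625484
Delta = -exp(-qT) * N(-d1) = -1.0000000000 * 0.2727625484 = -0.272763
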